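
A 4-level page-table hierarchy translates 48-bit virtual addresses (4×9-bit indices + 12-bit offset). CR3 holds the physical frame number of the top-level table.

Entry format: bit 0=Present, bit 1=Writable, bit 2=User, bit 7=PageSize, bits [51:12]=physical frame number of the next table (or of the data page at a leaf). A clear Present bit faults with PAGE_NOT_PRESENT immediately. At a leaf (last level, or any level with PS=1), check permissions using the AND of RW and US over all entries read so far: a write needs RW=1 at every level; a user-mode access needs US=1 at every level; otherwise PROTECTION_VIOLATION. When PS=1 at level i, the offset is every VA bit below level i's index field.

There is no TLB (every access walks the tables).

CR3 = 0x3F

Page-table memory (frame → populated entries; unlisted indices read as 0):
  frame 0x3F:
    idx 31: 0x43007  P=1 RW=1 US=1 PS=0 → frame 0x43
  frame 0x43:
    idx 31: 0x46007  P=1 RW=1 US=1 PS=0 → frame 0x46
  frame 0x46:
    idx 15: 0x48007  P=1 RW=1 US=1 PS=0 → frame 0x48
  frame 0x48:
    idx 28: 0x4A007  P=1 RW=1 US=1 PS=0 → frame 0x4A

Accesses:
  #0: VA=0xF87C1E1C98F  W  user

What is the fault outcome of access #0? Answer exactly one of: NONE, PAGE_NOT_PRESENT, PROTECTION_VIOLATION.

Trace:
#0 VA=0xF87C1E1C98F (w,user):
  [0] read 0x3F idx=31: raw=0x43007 flags P=1 W=1 U=1 S=0
  [1] read 0x43 idx=31: raw=0x46007 flags P=1 W=1 U=1 S=0
  [2] read 0x46 idx=15: raw=0x48007 flags P=1 W=1 U=1 S=0
  [3] read 0x48 idx=28: raw=0x4A007 flags P=1 W=1 U=1 S=0
  → PA=0x4A98F  (4 entries read)

Access #0 fault: NONE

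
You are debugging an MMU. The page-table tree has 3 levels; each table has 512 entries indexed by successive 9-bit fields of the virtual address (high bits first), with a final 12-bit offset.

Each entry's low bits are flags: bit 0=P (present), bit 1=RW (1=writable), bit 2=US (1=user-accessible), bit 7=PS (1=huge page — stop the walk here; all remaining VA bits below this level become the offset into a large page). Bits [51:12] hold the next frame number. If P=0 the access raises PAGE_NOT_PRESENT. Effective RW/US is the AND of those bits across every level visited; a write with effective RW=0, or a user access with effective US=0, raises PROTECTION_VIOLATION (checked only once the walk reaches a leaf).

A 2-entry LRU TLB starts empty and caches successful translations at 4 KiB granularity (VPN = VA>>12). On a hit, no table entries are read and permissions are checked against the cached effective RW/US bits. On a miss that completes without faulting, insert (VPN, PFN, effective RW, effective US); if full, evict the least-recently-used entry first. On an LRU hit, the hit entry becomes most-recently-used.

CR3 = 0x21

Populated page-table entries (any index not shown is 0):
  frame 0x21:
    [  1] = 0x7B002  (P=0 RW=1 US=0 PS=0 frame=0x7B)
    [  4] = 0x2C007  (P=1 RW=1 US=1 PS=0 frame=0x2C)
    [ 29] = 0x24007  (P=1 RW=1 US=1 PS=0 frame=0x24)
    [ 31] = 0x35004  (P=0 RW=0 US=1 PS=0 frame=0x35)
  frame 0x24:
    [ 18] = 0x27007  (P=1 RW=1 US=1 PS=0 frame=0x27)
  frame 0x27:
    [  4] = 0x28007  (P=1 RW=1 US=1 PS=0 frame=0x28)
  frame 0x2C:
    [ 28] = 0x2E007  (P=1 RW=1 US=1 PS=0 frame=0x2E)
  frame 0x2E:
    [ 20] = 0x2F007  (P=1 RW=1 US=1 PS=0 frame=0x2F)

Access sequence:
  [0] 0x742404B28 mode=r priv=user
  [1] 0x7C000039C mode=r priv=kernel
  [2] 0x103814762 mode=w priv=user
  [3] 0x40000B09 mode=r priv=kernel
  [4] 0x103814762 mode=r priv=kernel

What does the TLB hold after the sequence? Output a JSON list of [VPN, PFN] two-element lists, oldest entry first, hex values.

Walk each access:
#0 VA=0x742404B28 (r,user):
  [0] read 0x21 idx=29: raw=0x24007 flags P=1 W=1 U=1 S=0
  [1] read 0x24 idx=18: raw=0x27007 flags P=1 W=1 U=1 S=0
  [2] read 0x27 idx=4: raw=0x28007 flags P=1 W=1 U=1 S=0
  → PA=0x28B28  (3 entries read)
#1 VA=0x7C000039C (r,kernel):
  [0] read 0x21 idx=31: raw=0x35004 flags P=0 W=0 U=1 S=0
  ⇒ fault: PAGE_NOT_PRESENT  — 1 lookups
#2 VA=0x103814762 (w,user):
  [0] read 0x21 idx=4: raw=0x2C007 flags P=1 W=1 U=1 S=0
  [1] read 0x2C idx=28: raw=0x2E007 flags P=1 W=1 U=1 S=0
  [2] read 0x2E idx=20: raw=0x2F007 flags P=1 W=1 U=1 S=0
  → PA=0x2F762  (3 entries read)
#3 VA=0x40000B09 (r,kernel):
  [0] read 0x21 idx=1: raw=0x7B002 flags P=0 W=1 U=0 S=0
  ⇒ fault: PAGE_NOT_PRESENT  — 1 lookups
#4 VA=0x103814762 (r,kernel):
  TLB hit vpn=0x103814 → PA=0x2F762

TLB: [["0x742404", "0x28"], ["0x103814", "0x2F"]]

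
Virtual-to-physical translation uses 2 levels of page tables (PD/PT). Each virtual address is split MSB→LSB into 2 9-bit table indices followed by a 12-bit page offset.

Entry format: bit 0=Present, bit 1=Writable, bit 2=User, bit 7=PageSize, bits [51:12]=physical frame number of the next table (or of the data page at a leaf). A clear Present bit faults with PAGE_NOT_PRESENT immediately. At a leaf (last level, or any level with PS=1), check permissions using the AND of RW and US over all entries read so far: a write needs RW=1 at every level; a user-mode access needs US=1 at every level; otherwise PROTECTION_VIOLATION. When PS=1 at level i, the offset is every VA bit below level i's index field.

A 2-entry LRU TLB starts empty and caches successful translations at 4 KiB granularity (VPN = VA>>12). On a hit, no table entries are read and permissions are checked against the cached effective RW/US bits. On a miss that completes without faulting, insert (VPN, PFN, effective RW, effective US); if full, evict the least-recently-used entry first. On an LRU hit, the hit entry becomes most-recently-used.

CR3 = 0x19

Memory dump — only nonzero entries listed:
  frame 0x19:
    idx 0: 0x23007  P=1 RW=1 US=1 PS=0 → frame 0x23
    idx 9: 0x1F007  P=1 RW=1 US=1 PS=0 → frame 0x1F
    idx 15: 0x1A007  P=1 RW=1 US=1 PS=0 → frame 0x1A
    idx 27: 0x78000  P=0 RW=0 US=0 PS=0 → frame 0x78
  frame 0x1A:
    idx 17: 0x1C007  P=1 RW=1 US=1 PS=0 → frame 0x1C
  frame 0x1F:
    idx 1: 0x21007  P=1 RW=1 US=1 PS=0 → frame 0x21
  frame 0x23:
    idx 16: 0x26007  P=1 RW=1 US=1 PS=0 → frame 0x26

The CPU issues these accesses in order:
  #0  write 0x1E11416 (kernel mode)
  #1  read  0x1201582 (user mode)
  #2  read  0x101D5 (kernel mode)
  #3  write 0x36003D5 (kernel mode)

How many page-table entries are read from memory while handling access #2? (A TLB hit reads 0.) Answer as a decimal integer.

Per-access translation:
#0 VA=0x1E11416 (w,kernel):
  [0] read 0x19 idx=15: raw=0x1A007 flags P=1 W=1 U=1 S=0
  [1] read 0x1A idx=17: raw=0x1C007 flags P=1 W=1 U=1 S=0
  → PA=0x1C416  (2 entries read)
#1 VA=0x1201582 (r,user):
  [0] read 0x19 idx=9: raw=0x1F007 flags P=1 W=1 U=1 S=0
  [1] read 0x1F idx=1: raw=0x21007 flags P=1 W=1 U=1 S=0
  → PA=0x21582  (2 entries read)
#2 VA=0x101D5 (r,kernel):
  [0] read 0x19 idx=0: raw=0x23007 flags P=1 W=1 U=1 S=0
  [1] read 0x23 idx=16: raw=0x26007 flags P=1 W=1 U=1 S=0
  → PA=0x261D5  (2 entries read)
#3 VA=0x36003D5 (w,kernel):
  [0] read 0x19 idx=27: raw=0x78000 flags P=0 W=0 U=0 S=0
  ⇒ fault: PAGE_NOT_PRESENT  — 1 lookups

Entries read for #2: 2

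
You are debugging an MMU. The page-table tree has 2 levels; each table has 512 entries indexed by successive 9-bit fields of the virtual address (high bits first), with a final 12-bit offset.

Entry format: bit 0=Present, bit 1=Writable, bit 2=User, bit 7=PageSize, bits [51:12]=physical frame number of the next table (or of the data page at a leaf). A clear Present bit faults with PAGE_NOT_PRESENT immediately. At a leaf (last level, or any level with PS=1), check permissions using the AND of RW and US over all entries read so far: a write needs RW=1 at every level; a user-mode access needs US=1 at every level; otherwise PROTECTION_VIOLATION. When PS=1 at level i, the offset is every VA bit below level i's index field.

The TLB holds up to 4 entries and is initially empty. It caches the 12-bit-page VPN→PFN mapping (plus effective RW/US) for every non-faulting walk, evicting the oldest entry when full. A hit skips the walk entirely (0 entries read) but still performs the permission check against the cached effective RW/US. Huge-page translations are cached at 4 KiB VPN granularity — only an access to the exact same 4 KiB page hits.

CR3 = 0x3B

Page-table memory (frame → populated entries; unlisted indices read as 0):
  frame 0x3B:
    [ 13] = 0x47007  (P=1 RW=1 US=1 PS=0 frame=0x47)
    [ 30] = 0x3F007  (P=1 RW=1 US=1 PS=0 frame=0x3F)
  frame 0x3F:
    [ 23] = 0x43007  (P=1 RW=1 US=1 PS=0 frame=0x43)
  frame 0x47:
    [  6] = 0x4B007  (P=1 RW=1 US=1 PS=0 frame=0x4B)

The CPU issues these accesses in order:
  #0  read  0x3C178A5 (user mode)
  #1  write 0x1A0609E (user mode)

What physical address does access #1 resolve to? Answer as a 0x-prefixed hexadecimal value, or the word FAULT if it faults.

Walk each access:
#0 VA=0x3C178A5 (r,user):
  L0 @0x3B[30] → 0x3F007  P=1,RW=1,US=1,PS=0
  L1 @0x3F[23] → 0x43007  P=1,RW=1,US=1,PS=0
  ⇒ phys 0x438A5  [2 reads]
#1 VA=0x1A0609E (w,user):
  L0 @0x3B[13] → 0x47007  P=1,RW=1,US=1,PS=0
  L1 @0x47[6] → 0x4B007  P=1,RW=1,US=1,PS=0
  ⇒ phys 0x4B09E  [2 reads]

Access #1 PA: 0x4B09E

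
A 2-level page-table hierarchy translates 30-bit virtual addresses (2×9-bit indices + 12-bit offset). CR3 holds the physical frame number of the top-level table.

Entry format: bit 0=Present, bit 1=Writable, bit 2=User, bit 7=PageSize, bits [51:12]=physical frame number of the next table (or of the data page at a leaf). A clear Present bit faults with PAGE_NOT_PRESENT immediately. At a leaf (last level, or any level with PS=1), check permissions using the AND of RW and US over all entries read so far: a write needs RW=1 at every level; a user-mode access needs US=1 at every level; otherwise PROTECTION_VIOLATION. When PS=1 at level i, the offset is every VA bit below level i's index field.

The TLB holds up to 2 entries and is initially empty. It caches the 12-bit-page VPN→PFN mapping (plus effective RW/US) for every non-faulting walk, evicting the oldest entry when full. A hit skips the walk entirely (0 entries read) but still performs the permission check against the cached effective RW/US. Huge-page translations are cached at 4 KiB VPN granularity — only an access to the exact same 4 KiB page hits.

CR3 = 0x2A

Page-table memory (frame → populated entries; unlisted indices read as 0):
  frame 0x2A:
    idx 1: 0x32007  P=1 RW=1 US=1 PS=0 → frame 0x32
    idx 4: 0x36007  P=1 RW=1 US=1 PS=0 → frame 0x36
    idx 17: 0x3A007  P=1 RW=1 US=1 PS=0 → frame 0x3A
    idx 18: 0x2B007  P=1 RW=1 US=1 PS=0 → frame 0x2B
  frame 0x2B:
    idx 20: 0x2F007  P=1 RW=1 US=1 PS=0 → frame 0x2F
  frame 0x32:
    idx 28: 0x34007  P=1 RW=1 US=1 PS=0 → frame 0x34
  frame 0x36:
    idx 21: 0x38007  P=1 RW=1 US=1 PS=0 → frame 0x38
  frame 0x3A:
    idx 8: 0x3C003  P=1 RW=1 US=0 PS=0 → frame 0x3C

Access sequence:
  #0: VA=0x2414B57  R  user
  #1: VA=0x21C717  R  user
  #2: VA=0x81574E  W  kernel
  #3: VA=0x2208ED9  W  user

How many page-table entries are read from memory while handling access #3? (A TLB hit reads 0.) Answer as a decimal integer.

Walk each access:
#0 VA=0x2414B57 (r,user):
  [0] read 0x2A idx=18: raw=0x2B007 flags P=1 W=1 U=1 S=0
  [1] read 0x2B idx=20: raw=0x2F007 flags P=1 W=1 U=1 S=0
  ⇒ phys 0x2FB57  [2 reads]
#1 VA=0x21C717 (r,user):
  [0] read 0x2A idx=1: raw=0x32007 flags P=1 W=1 U=1 S=0
  [1] read 0x32 idx=28: raw=0x34007 flags P=1 W=1 U=1 S=0
  ⇒ phys 0x34717  [2 reads]
#2 VA=0x81574E (w,kernel):
  [0] read 0x2A idx=4: raw=0x36007 flags P=1 W=1 U=1 S=0
  [1] read 0x36 idx=21: raw=0x38007 flags P=1 W=1 U=1 S=0
  ⇒ phys 0x3874E  [2 reads]
#3 VA=0x2208ED9 (w,user):
  [0] read 0x2A idx=17: raw=0x3A007 flags P=1 W=1 U=1 S=0
  [1] read 0x3A idx=8: raw=0x3C003 flags P=1 W=1 U=0 S=0
  ⇒ fault: PROTECTION_VIOLATION  — 2 lookups

Entries read for #3: 2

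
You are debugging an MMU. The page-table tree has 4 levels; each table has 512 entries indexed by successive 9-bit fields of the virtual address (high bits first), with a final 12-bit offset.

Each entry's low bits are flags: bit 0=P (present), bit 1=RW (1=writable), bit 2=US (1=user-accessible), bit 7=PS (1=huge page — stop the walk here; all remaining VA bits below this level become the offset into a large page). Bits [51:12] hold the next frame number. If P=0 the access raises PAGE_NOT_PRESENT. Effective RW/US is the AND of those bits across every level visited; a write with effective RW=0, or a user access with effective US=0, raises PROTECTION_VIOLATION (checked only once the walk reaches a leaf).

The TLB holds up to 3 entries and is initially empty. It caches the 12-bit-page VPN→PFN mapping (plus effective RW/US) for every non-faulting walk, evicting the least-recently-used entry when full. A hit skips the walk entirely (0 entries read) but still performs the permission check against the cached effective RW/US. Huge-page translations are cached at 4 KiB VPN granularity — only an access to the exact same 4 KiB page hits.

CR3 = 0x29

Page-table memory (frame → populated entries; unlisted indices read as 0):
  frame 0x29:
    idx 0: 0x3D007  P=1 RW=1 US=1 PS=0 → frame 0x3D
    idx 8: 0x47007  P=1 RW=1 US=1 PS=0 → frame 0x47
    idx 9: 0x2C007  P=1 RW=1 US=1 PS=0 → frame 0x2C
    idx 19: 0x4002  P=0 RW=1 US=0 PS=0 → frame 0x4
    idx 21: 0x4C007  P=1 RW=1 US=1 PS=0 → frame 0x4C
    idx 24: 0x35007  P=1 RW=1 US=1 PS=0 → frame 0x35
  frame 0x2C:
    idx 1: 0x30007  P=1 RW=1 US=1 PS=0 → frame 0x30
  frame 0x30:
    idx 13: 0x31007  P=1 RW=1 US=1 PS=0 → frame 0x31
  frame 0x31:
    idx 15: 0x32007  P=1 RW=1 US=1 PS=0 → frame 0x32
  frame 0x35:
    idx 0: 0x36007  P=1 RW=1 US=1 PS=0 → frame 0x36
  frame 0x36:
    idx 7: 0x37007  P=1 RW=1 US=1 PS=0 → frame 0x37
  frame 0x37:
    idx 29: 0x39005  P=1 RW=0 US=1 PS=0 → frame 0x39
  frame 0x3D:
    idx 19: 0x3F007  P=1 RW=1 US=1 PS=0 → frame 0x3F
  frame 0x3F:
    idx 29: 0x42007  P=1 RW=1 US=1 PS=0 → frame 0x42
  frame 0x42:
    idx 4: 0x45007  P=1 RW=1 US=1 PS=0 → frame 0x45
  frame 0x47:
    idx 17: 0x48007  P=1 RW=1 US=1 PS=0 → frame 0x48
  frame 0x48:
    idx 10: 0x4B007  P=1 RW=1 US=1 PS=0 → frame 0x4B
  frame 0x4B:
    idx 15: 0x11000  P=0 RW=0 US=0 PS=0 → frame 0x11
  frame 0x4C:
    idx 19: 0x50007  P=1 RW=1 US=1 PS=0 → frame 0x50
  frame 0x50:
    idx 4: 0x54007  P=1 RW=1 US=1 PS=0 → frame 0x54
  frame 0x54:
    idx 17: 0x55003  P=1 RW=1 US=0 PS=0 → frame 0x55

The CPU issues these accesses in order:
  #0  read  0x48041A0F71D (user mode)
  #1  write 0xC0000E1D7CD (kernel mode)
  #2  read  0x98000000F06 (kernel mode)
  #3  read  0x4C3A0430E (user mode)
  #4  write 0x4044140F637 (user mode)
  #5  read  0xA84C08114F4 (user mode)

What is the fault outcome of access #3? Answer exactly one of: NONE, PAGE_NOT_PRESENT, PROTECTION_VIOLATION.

Trace:
#0 VA=0x48041A0F71D (r,user):
  lvl0: tbl 0x29, slot 9 ⇒ 0x2C007 (P1/RW1/US1/PS0)
  lvl1: tbl 0x2C, slot 1 ⇒ 0x30007 (P1/RW1/US1/PS0)
  lvl2: tbl 0x30, slot 13 ⇒ 0x31007 (P1/RW1/US1/PS0)
  lvl3: tbl 0x31, slot 15 ⇒ 0x32007 (P1/RW1/US1/PS0)
  → PA=0x3271D  (4 entries read)
#1 VA=0xC0000E1D7CD (w,kernel):
  lvl0: tbl 0x29, slot 24 ⇒ 0x35007 (P1/RW1/US1/PS0)
  lvl1: tbl 0x35, slot 0 ⇒ 0x36007 (P1/RW1/US1/PS0)
  lvl2: tbl 0x36, slot 7 ⇒ 0x37007 (P1/RW1/US1/PS0)
  lvl3: tbl 0x37, slot 29 ⇒ 0x39005 (P1/RW0/US1/PS0)
  → PROTECTION_VIOLATION  (4 entries read)
#2 VA=0x98000000F06 (r,kernel):
  lvl0: tbl 0x29, slot 19 ⇒ 0x4002 (P0/RW1/US0/PS0)
  → PAGE_NOT_PRESENT  (1 entries read)
#3 VA=0x4C3A0430E (r,user):
  lvl0: tbl 0x29, slot 0 ⇒ 0x3D007 (P1/RW1/US1/PS0)
  lvl1: tbl 0x3D, slot 19 ⇒ 0x3F007 (P1/RW1/US1/PS0)
  lvl2: tbl 0x3F, slot 29 ⇒ 0x42007 (P1/RW1/US1/PS0)
  lvl3: tbl 0x42, slot 4 ⇒ 0x45007 (P1/RW1/US1/PS0)
  → PA=0x4530E  (4 entries read)
#4 VA=0x4044140F637 (w,user):
  lvl0: tbl 0x29, slot 8 ⇒ 0x47007 (P1/RW1/US1/PS0)
  lvl1: tbl 0x47, slot 17 ⇒ 0x48007 (P1/RW1/US1/PS0)
  lvl2: tbl 0x48, slot 10 ⇒ 0x4B007 (P1/RW1/US1/PS0)
  lvl3: tbl 0x4B, slot 15 ⇒ 0x11000 (P0/RW0/US0/PS0)
  → PAGE_NOT_PRESENT  (4 entries read)
#5 VA=0xA84C08114F4 (r,user):
  lvl0: tbl 0x29, slot 21 ⇒ 0x4C007 (P1/RW1/US1/PS0)
  lvl1: tbl 0x4C, slot 19 ⇒ 0x50007 (P1/RW1/US1/PS0)
  lvl2: tbl 0x50, slot 4 ⇒ 0x54007 (P1/RW1/US1/PS0)
  lvl3: tbl 0x54, slot 17 ⇒ 0x55003 (P1/RW1/US0/PS0)
  → PROTECTION_VIOLATION  (4 entries read)

Access #3 fault: NONE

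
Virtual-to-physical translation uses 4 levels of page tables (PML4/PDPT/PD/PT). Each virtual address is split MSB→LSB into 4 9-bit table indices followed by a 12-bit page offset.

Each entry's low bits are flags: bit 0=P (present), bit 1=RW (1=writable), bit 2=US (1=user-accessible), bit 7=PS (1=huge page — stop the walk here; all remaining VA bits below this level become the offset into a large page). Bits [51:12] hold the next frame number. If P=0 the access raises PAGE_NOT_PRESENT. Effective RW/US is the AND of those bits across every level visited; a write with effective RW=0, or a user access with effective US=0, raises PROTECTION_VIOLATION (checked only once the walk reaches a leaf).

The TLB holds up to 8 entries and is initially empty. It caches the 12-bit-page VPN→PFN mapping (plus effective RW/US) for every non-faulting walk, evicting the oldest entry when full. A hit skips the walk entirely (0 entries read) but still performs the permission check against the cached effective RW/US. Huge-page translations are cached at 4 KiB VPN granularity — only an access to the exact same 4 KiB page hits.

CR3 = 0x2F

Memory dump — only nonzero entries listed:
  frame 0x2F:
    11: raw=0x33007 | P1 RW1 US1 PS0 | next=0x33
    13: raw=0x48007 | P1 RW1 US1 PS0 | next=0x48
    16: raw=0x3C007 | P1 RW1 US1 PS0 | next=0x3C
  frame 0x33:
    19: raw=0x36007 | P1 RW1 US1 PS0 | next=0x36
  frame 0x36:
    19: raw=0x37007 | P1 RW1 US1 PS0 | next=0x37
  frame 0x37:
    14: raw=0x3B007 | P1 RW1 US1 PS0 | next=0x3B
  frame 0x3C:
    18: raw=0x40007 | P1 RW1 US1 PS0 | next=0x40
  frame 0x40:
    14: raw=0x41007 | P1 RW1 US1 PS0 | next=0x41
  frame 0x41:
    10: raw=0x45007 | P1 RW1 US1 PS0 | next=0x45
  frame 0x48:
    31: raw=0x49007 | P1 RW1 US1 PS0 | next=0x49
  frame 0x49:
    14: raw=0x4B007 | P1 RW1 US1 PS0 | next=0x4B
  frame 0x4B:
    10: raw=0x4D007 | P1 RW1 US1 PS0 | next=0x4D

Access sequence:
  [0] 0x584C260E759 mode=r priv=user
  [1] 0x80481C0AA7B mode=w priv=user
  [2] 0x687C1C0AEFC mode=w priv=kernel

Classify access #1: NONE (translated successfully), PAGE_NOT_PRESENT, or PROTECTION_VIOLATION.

Per-access translation:
#0 VA=0x584C260E759 (r,user):
  lvl0: tbl 0x2F, slot 11 ⇒ 0x33007 (P1/RW1/US1/PS0)
  lvl1: tbl 0x33, slot 19 ⇒ 0x36007 (P1/RW1/US1/PS0)
  lvl2: tbl 0x36, slot 19 ⇒ 0x37007 (P1/RW1/US1/PS0)
  lvl3: tbl 0x37, slot 14 ⇒ 0x3B007 (P1/RW1/US1/PS0)
  ⇒ phys 0x3B759  [4 reads]
#1 VA=0x80481C0AA7B (w,user):
  lvl0: tbl 0x2F, slot 16 ⇒ 0x3C007 (P1/RW1/US1/PS0)
  lvl1: tbl 0x3C, slot 18 ⇒ 0x40007 (P1/RW1/US1/PS0)
  lvl2: tbl 0x40, slot 14 ⇒ 0x41007 (P1/RW1/US1/PS0)
  lvl3: tbl 0x41, slot 10 ⇒ 0x45007 (P1/RW1/US1/PS0)
  ⇒ phys 0x45A7B  [4 reads]
#2 VA=0x687C1C0AEFC (w,kernel):
  lvl0: tbl 0x2F, slot 13 ⇒ 0x48007 (P1/RW1/US1/PS0)
  lvl1: tbl 0x48, slot 31 ⇒ 0x49007 (P1/RW1/US1/PS0)
  lvl2: tbl 0x49, slot 14 ⇒ 0x4B007 (P1/RW1/US1/PS0)
  lvl3: tbl 0x4B, slot 10 ⇒ 0x4D007 (P1/RW1/US1/PS0)
  ⇒ phys 0x4DEFC  [4 reads]

Access #1 fault: NONE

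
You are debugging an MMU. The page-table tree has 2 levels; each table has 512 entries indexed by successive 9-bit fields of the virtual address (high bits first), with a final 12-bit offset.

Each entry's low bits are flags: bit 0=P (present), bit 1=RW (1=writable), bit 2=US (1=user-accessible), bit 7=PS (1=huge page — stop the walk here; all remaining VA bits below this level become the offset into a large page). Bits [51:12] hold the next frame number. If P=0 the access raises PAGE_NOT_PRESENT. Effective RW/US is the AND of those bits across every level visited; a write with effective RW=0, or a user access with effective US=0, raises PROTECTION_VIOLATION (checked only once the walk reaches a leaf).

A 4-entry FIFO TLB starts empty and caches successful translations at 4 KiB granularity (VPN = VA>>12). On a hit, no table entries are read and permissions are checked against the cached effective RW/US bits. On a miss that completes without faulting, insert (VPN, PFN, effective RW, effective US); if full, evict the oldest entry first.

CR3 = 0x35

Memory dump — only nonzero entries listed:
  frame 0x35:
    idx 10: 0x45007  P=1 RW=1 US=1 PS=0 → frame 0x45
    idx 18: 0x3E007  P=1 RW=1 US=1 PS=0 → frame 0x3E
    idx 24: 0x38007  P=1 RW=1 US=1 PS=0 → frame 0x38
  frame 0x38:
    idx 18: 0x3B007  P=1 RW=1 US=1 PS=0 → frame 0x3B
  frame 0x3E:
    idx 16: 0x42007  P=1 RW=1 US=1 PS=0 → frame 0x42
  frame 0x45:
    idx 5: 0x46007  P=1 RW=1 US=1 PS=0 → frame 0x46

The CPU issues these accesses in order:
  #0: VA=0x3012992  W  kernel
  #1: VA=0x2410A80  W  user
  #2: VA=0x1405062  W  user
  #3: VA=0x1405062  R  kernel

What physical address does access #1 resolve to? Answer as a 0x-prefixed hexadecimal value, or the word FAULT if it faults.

Trace:
#0 VA=0x3012992 (w,kernel):
  [0] read 0x35 idx=24: raw=0x38007 flags P=1 W=1 U=1 S=0
  [1] read 0x38 idx=18: raw=0x3B007 flags P=1 W=1 U=1 S=0
  → PA=0x3B992  (2 entries read)
#1 VA=0x2410A80 (w,user):
  [0] read 0x35 idx=18: raw=0x3E007 flags P=1 W=1 U=1 S=0
  [1] read 0x3E idx=16: raw=0x42007 flags P=1 W=1 U=1 S=0
  → PA=0x42A80  (2 entries read)
#2 VA=0x1405062 (w,user):
  [0] read 0x35 idx=10: raw=0x45007 flags P=1 W=1 U=1 S=0
  [1] read 0x45 idx=5: raw=0x46007 flags P=1 W=1 U=1 S=0
  → PA=0x46062  (2 entries read)
#3 VA=0x1405062 (r,kernel):
  TLB hit vpn=0x1405 → PA=0x46062

Access #1 PA: 0x42A80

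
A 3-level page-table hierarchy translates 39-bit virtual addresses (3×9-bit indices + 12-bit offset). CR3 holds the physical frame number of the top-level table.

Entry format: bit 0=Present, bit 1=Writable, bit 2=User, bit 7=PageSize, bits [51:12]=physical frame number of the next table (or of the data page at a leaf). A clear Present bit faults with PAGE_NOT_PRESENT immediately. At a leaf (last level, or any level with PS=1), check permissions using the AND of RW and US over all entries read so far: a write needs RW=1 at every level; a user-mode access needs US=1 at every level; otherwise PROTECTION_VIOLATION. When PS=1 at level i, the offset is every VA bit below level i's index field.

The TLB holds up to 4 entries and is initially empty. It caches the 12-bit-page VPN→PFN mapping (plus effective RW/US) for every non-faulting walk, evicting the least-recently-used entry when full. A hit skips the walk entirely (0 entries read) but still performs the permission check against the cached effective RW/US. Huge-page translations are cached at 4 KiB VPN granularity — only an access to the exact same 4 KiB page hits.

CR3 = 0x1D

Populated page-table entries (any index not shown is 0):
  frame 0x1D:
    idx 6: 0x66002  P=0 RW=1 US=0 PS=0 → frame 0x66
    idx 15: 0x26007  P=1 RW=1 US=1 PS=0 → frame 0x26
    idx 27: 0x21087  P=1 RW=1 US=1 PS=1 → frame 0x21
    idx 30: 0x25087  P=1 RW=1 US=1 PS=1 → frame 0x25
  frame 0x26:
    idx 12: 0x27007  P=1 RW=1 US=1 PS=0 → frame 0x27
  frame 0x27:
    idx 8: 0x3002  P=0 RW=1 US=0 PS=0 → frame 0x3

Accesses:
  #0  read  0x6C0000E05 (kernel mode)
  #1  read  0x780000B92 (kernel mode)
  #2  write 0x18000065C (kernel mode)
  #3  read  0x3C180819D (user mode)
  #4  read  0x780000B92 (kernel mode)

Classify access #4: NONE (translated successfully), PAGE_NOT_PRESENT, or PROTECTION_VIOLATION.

Trace:
#0 VA=0x6C0000E05 (r,kernel):
  L0 @0x1D[27] → 0x21087  P=1,RW=1,US=1,PS=1
  ⇒ phys 0x21E05 (huge @L0)  [1 reads]
#1 VA=0x780000B92 (r,kernel):
  L0 @0x1D[30] → 0x25087  P=1,RW=1,US=1,PS=1
  ⇒ phys 0x25B92 (huge @L0)  [1 reads]
#2 VA=0x18000065C (w,kernel):
  L0 @0x1D[6] → 0x66002  P=0,RW=1,US=0,PS=0
  ⇒ fault: PAGE_NOT_PRESENT  — 1 lookups
#3 VA=0x3C180819D (r,user):
  L0 @0x1D[15] → 0x26007  P=1,RW=1,US=1,PS=0
  L1 @0x26[12] → 0x27007  P=1,RW=1,US=1,PS=0
  L2 @0x27[8] → 0x3002  P=0,RW=1,US=0,PS=0
  ⇒ fault: PAGE_NOT_PRESENT  — 3 lookups
#4 VA=0x780000B92 (r,kernel):
  TLB hit vpn=0x780000 → PA=0x25B92

Access #4 fault: NONE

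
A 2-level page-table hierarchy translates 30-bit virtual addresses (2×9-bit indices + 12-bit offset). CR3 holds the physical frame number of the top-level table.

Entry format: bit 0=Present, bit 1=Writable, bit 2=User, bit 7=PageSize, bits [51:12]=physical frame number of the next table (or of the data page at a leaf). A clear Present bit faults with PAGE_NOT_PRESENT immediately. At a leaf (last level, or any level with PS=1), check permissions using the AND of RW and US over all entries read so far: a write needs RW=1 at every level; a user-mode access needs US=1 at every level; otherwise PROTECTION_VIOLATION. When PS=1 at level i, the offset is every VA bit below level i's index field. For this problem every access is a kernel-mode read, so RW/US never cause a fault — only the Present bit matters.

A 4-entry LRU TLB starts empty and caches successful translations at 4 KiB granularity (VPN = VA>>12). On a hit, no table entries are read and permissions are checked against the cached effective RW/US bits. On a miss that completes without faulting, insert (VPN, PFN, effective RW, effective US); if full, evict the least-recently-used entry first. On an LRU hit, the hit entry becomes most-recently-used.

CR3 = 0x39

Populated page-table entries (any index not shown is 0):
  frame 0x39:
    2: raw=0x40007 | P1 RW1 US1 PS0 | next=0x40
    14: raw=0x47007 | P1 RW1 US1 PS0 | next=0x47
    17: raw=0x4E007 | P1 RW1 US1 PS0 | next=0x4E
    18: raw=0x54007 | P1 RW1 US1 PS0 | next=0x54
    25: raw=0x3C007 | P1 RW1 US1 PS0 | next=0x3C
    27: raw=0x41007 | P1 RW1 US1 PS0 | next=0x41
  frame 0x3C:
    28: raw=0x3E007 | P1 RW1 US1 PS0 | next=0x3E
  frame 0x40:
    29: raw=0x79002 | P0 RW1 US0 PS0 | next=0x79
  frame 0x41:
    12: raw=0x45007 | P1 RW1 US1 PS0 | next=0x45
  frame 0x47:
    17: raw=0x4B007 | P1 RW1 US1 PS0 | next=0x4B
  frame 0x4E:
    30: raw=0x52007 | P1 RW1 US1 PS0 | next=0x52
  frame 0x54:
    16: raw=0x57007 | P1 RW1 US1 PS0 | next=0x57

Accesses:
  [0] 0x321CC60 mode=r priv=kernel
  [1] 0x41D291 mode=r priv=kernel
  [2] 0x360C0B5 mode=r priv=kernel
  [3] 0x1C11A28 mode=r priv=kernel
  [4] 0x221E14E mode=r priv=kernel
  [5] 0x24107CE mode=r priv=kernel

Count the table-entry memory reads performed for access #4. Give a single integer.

Trace:
#0 VA=0x321CC60 (r,kernel):
  lvl0: tbl 0x39, slot 25 ⇒ 0x3C007 (P1/RW1/US1/PS0)
  lvl1: tbl 0x3C, slot 28 ⇒ 0x3E007 (P1/RW1/US1/PS0)
  → PA=0x3EC60  (2 entries read)
#1 VA=0x41D291 (r,kernel):
  lvl0: tbl 0x39, slot 2 ⇒ 0x40007 (P1/RW1/US1/PS0)
  lvl1: tbl 0x40, slot 29 ⇒ 0x79002 (P0/RW1/US0/PS0)
  → PAGE_NOT_PRESENT  (2 entries read)
#2 VA=0x360C0B5 (r,kernel):
  lvl0: tbl 0x39, slot 27 ⇒ 0x41007 (P1/RW1/US1/PS0)
  lvl1: tbl 0x41, slot 12 ⇒ 0x45007 (P1/RW1/US1/PS0)
  → PA=0x450B5  (2 entries read)
#3 VA=0x1C11A28 (r,kernel):
  lvl0: tbl 0x39, slot 14 ⇒ 0x47007 (P1/RW1/US1/PS0)
  lvl1: tbl 0x47, slot 17 ⇒ 0x4B007 (P1/RW1/US1/PS0)
  → PA=0x4BA28  (2 entries read)
#4 VA=0x221E14E (r,kernel):
  lvl0: tbl 0x39, slot 17 ⇒ 0x4E007 (P1/RW1/US1/PS0)
  lvl1: tbl 0x4E, slot 30 ⇒ 0x52007 (P1/RW1/US1/PS0)
  → PA=0x5214E  (2 entries read)
#5 VA=0x24107CE (r,kernel):
  lvl0: tbl 0x39, slot 18 ⇒ 0x54007 (P1/RW1/US1/PS0)
  lvl1: tbl 0x54, slot 16 ⇒ 0x57007 (P1/RW1/US1/PS0)
  → PA=0x577CE  (2 entries read)

Entries read for #4: 2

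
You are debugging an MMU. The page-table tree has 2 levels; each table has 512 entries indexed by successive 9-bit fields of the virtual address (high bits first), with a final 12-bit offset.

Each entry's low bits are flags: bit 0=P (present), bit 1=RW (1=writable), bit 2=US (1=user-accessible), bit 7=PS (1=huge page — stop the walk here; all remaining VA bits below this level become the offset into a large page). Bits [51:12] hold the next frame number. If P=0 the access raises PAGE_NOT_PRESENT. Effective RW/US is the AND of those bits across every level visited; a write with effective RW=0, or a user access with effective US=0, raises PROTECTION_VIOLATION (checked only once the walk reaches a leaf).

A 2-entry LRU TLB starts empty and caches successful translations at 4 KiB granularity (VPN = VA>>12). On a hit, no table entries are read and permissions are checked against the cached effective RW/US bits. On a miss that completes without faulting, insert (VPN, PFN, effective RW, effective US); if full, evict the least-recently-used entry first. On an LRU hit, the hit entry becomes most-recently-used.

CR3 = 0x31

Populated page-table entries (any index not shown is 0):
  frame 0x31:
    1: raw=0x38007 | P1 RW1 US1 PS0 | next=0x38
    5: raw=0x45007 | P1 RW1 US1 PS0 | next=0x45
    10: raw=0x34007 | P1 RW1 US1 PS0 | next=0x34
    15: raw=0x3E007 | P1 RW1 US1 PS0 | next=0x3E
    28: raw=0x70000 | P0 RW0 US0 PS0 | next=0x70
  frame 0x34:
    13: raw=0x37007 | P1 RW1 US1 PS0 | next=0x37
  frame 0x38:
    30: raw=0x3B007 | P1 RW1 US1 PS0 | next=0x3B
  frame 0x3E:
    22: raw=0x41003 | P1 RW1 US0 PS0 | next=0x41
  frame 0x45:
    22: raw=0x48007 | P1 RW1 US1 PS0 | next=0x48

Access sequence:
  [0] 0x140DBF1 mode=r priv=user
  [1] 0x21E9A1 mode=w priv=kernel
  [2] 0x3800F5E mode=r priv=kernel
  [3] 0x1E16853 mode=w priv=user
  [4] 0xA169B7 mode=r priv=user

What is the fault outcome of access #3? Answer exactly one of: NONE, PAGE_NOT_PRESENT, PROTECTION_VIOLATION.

Trace:
#0 VA=0x140DBF1 (r,user):
  [0] read 0x31 idx=10: raw=0x34007 flags P=1 W=1 U=1 S=0
  [1] read 0x34 idx=13: raw=0x37007 flags P=1 W=1 U=1 S=0
  → PA=0x37BF1  (2 entries read)
#1 VA=0x21E9A1 (w,kernel):
  [0] read 0x31 idx=1: raw=0x38007 flags P=1 W=1 U=1 S=0
  [1] read 0x38 idx=30: raw=0x3B007 flags P=1 W=1 U=1 S=0
  → PA=0x3B9A1  (2 entries read)
#2 VA=0x3800F5E (r,kernel):
  [0] read 0x31 idx=28: raw=0x70000 flags P=0 W=0 U=0 S=0
  ⇒ fault: PAGE_NOT_PRESENT  — 1 lookups
#3 VA=0x1E16853 (w,user):
  [0] read 0x31 idx=15: raw=0x3E007 flags P=1 W=1 U=1 S=0
  [1] read 0x3E idx=22: raw=0x41003 flags P=1 W=1 U=0 S=0
  ⇒ fault: PROTECTION_VIOLATION  — 2 lookups
#4 VA=0xA169B7 (r,user):
  [0] read 0x31 idx=5: raw=0x45007 flags P=1 W=1 U=1 S=0
  [1] read 0x45 idx=22: raw=0x48007 flags P=1 W=1 U=1 S=0
  → PA=0x489B7  (2 entries read)

Access #3 fault: PROTECTION_VIOLATION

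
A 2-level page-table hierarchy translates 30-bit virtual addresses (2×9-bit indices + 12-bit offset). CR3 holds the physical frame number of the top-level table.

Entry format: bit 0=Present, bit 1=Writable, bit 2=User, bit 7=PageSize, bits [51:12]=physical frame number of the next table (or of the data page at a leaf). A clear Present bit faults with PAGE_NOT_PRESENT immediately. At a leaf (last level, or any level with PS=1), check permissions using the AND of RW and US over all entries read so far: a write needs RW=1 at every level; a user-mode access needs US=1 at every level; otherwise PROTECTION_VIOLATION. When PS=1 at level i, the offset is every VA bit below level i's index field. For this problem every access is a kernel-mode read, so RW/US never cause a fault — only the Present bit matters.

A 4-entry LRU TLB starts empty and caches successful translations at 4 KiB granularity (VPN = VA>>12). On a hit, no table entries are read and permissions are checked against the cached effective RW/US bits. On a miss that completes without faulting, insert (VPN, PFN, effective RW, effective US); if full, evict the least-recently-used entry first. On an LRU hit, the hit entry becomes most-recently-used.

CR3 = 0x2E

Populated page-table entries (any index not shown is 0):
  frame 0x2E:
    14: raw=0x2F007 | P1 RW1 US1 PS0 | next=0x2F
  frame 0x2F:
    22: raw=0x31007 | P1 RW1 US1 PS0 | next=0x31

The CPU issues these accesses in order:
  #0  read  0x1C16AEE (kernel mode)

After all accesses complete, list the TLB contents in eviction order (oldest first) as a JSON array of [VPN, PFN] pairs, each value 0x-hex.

Trace:
#0 VA=0x1C16AEE (r,kernel):
  L0: frame=0x2E idx=14 entry=0x2F007 [P=1 RW=1 US=1 PS=0]
  L1: frame=0x2F idx=22 entry=0x31007 [P=1 RW=1 US=1 PS=0]
  → PA=0x31AEE  (2 entries read)

TLB: [["0x1C16", "0x31"]]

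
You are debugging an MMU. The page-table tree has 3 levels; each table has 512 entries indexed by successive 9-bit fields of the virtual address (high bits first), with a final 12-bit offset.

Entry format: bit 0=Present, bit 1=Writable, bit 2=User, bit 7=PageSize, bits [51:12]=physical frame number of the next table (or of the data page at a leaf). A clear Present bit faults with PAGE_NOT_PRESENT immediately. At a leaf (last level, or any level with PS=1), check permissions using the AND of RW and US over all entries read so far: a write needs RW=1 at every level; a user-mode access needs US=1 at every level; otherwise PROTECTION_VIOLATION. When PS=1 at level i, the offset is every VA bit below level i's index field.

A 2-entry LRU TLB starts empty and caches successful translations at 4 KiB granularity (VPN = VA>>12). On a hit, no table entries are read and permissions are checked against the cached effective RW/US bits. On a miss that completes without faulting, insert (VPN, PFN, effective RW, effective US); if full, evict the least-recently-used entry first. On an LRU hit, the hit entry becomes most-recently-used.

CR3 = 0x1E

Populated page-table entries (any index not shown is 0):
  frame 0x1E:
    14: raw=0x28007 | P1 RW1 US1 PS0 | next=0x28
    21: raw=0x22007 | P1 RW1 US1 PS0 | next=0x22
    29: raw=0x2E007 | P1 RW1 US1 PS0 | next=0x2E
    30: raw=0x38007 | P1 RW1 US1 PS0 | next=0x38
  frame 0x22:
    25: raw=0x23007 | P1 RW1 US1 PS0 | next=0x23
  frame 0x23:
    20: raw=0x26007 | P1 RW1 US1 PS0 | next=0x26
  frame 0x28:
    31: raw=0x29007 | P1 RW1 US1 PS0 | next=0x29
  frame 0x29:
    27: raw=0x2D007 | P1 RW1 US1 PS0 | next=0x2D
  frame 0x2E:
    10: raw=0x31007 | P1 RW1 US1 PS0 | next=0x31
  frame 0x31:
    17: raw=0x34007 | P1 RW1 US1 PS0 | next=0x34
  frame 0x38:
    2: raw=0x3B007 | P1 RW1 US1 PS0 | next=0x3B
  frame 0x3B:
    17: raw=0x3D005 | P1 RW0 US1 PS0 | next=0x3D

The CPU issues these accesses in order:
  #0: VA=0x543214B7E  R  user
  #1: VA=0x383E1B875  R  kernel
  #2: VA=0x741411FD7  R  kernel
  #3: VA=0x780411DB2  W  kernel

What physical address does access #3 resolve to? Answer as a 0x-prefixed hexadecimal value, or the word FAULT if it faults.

Per-access translation:
#0 VA=0x543214B7E (r,user):
  lvl0: tbl 0x1E, slot 21 ⇒ 0x22007 (P1/RW1/US1/PS0)
  lvl1: tbl 0x22, slot 25 ⇒ 0x23007 (P1/RW1/US1/PS0)
  lvl2: tbl 0x23, slot 20 ⇒ 0x26007 (P1/RW1/US1/PS0)
  ⇒ phys 0x26B7E  [3 reads]
#1 VA=0x383E1B875 (r,kernel):
  lvl0: tbl 0x1E, slot 14 ⇒ 0x28007 (P1/RW1/US1/PS0)
  lvl1: tbl 0x28, slot 31 ⇒ 0x29007 (P1/RW1/US1/PS0)
  lvl2: tbl 0x29, slot 27 ⇒ 0x2D007 (P1/RW1/US1/PS0)
  ⇒ phys 0x2D875  [3 reads]
#2 VA=0x741411FD7 (r,kernel):
  lvl0: tbl 0x1E, slot 29 ⇒ 0x2E007 (P1/RW1/US1/PS0)
  lvl1: tbl 0x2E, slot 10 ⇒ 0x31007 (P1/RW1/US1/PS0)
  lvl2: tbl 0x31, slot 17 ⇒ 0x34007 (P1/RW1/US1/PS0)
  ⇒ phys 0x34FD7  [3 reads]
#3 VA=0x780411DB2 (w,kernel):
  lvl0: tbl 0x1E, slot 30 ⇒ 0x38007 (P1/RW1/US1/PS0)
  lvl1: tbl 0x38, slot 2 ⇒ 0x3B007 (P1/RW1/US1/PS0)
  lvl2: tbl 0x3B, slot 17 ⇒ 0x3D005 (P1/RW0/US1/PS0)
  ✗ PROTECTION_VIOLATION  [3 reads]

Access #3 PA: FAULT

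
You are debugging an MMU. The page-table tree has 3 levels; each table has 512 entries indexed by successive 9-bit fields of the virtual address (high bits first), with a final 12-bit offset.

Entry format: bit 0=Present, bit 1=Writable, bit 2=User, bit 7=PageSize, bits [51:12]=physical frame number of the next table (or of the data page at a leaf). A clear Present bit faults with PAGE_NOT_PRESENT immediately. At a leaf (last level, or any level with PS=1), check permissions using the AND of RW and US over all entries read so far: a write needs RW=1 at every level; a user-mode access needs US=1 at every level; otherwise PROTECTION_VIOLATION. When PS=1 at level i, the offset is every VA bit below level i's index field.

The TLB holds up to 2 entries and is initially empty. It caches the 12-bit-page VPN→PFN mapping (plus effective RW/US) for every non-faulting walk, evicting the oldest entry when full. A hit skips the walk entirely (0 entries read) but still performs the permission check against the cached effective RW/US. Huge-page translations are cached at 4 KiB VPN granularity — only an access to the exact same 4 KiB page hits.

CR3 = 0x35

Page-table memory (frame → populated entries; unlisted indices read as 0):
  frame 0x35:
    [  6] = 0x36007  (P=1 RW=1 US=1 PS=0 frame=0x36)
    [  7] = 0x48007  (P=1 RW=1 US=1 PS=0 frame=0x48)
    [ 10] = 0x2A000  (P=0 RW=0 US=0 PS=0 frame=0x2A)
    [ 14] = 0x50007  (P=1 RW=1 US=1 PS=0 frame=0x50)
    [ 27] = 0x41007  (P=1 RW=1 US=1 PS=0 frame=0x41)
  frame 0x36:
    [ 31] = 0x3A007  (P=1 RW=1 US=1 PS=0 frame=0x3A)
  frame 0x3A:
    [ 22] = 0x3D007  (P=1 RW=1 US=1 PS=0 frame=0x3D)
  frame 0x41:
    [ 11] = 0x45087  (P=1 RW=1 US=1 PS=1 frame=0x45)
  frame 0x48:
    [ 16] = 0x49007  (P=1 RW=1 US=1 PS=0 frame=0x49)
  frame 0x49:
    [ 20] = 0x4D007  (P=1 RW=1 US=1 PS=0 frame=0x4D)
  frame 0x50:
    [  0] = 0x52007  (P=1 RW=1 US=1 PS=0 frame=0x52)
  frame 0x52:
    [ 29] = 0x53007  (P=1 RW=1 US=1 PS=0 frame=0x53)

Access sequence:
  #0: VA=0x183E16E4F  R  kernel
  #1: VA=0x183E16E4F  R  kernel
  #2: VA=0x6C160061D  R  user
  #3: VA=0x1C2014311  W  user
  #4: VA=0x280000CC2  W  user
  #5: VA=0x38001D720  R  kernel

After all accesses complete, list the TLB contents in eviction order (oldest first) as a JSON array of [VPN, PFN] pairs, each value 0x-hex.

Per-access translation:
#0 VA=0x183E16E4F (r,kernel):
  L0 @0x35[6] → 0x36007  P=1,RW=1,US=1,PS=0
  L1 @0x36[31] → 0x3A007  P=1,RW=1,US=1,PS=0
  L2 @0x3A[22] → 0x3D007  P=1,RW=1,US=1,PS=0
  → PA=0x3DE4F  (3 entries read)
#1 VA=0x183E16E4F (r,kernel):
  TLB hit vpn=0x183E16 → PA=0x3DE4F
#2 VA=0x6C160061D (r,user):
  L0 @0x35[27] → 0x41007  P=1,RW=1,US=1,PS=0
  L1 @0x41[11] → 0x45087  P=1,RW=1,US=1,PS=1
  → PA=0x4561D (huge @L1)  (2 entries read)
#3 VA=0x1C2014311 (w,user):
  L0 @0x35[7] → 0x48007  P=1,RW=1,US=1,PS=0
  L1 @0x48[16] → 0x49007  P=1,RW=1,US=1,PS=0
  L2 @0x49[20] → 0x4D007  P=1,RW=1,US=1,PS=0
  → PA=0x4D311  (3 entries read)
#4 VA=0x280000CC2 (w,user):
  L0 @0x35[10] → 0x2A000  P=0,RW=0,US=0,PS=0
  ✗ PAGE_NOT_PRESENT  [1 reads]
#5 VA=0x38001D720 (r,kernel):
  L0 @0x35[14] → 0x50007  P=1,RW=1,US=1,PS=0
  L1 @0x50[0] → 0x52007  P=1,RW=1,US=1,PS=0
  L2 @0x52[29] → 0x53007  P=1,RW=1,US=1,PS=0
  → PA=0x53720  (3 entries read)

TLB: [["0x1C2014", "0x4D"], ["0x38001D", "0x53"]]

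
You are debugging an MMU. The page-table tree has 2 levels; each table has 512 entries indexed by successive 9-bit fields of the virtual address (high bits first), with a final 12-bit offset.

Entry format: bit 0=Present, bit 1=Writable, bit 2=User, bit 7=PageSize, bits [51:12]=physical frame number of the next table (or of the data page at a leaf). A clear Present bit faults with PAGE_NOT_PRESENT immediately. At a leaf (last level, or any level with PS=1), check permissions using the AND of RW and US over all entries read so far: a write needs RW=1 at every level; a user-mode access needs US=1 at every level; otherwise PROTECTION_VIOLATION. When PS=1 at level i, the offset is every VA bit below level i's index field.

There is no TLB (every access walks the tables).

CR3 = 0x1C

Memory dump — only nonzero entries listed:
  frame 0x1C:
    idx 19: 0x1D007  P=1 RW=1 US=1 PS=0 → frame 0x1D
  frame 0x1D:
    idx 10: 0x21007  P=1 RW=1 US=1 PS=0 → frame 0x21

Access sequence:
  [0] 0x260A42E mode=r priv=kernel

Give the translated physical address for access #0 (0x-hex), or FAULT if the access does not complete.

Walk each access:
#0 VA=0x260A42E (r,kernel):
  [0] read 0x1C idx=19: raw=0x1D007 flags P=1 W=1 U=1 S=0
  [1] read 0x1D idx=10: raw=0x21007 flags P=1 W=1 U=1 S=0
  → PA=0x2142E  (2 entries read)

Access #0 PA: 0x2142E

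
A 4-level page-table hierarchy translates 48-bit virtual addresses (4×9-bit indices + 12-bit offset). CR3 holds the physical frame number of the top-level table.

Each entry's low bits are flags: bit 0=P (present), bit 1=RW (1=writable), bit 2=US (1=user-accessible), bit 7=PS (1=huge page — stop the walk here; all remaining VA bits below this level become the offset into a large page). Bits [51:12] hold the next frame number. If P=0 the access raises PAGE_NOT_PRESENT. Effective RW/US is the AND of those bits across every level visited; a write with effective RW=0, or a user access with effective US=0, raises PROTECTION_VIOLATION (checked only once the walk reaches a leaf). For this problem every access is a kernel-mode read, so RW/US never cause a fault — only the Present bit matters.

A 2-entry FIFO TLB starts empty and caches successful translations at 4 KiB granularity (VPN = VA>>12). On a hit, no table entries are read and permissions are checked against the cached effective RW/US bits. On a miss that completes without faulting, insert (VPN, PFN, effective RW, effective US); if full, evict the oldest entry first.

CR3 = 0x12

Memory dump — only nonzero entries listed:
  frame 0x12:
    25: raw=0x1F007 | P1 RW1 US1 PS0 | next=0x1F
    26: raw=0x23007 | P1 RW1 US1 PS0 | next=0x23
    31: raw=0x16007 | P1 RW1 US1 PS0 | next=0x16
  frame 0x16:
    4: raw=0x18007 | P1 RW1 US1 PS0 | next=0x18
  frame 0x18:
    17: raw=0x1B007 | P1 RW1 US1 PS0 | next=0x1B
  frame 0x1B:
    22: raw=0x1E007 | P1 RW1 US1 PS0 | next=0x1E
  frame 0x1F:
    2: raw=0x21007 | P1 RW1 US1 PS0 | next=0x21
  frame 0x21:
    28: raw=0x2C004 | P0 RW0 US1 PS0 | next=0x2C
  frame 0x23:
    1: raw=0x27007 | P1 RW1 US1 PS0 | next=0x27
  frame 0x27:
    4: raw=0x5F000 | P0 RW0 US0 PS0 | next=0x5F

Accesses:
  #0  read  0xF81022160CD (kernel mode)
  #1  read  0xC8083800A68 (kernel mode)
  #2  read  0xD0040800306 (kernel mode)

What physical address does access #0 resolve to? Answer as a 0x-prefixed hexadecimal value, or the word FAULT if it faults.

Trace:
#0 VA=0xF81022160CD (r,kernel):
  L0: frame=0x12 idx=31 entry=0x16007 [P=1 RW=1 US=1 PS=0]
  L1: frame=0x16 idx=4 entry=0x18007 [P=1 RW=1 US=1 PS=0]
  L2: frame=0x18 idx=17 entry=0x1B007 [P=1 RW=1 US=1 PS=0]
  L3: frame=0x1B idx=22 entry=0x1E007 [P=1 RW=1 US=1 PS=0]
  ⇒ phys 0x1E0CD  [4 reads]
#1 VA=0xC8083800A68 (r,kernel):
  L0: frame=0x12 idx=25 entry=0x1F007 [P=1 RW=1 US=1 PS=0]
  L1: frame=0x1F idx=2 entry=0x21007 [P=1 RW=1 US=1 PS=0]
  L2: frame=0x21 idx=28 entry=0x2C004 [P=0 RW=0 US=1 PS=0]
  ✗ PAGE_NOT_PRESENT  [3 reads]
#2 VA=0xD0040800306 (r,kernel):
  L0: frame=0x12 idx=26 entry=0x23007 [P=1 RW=1 US=1 PS=0]
  L1: frame=0x23 idx=1 entry=0x27007 [P=1 RW=1 US=1 PS=0]
  L2: frame=0x27 idx=4 entry=0x5F000 [P=0 RW=0 US=0 PS=0]
  ✗ PAGE_NOT_PRESENT  [3 reads]

Access #0 PA: 0x1E0CD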